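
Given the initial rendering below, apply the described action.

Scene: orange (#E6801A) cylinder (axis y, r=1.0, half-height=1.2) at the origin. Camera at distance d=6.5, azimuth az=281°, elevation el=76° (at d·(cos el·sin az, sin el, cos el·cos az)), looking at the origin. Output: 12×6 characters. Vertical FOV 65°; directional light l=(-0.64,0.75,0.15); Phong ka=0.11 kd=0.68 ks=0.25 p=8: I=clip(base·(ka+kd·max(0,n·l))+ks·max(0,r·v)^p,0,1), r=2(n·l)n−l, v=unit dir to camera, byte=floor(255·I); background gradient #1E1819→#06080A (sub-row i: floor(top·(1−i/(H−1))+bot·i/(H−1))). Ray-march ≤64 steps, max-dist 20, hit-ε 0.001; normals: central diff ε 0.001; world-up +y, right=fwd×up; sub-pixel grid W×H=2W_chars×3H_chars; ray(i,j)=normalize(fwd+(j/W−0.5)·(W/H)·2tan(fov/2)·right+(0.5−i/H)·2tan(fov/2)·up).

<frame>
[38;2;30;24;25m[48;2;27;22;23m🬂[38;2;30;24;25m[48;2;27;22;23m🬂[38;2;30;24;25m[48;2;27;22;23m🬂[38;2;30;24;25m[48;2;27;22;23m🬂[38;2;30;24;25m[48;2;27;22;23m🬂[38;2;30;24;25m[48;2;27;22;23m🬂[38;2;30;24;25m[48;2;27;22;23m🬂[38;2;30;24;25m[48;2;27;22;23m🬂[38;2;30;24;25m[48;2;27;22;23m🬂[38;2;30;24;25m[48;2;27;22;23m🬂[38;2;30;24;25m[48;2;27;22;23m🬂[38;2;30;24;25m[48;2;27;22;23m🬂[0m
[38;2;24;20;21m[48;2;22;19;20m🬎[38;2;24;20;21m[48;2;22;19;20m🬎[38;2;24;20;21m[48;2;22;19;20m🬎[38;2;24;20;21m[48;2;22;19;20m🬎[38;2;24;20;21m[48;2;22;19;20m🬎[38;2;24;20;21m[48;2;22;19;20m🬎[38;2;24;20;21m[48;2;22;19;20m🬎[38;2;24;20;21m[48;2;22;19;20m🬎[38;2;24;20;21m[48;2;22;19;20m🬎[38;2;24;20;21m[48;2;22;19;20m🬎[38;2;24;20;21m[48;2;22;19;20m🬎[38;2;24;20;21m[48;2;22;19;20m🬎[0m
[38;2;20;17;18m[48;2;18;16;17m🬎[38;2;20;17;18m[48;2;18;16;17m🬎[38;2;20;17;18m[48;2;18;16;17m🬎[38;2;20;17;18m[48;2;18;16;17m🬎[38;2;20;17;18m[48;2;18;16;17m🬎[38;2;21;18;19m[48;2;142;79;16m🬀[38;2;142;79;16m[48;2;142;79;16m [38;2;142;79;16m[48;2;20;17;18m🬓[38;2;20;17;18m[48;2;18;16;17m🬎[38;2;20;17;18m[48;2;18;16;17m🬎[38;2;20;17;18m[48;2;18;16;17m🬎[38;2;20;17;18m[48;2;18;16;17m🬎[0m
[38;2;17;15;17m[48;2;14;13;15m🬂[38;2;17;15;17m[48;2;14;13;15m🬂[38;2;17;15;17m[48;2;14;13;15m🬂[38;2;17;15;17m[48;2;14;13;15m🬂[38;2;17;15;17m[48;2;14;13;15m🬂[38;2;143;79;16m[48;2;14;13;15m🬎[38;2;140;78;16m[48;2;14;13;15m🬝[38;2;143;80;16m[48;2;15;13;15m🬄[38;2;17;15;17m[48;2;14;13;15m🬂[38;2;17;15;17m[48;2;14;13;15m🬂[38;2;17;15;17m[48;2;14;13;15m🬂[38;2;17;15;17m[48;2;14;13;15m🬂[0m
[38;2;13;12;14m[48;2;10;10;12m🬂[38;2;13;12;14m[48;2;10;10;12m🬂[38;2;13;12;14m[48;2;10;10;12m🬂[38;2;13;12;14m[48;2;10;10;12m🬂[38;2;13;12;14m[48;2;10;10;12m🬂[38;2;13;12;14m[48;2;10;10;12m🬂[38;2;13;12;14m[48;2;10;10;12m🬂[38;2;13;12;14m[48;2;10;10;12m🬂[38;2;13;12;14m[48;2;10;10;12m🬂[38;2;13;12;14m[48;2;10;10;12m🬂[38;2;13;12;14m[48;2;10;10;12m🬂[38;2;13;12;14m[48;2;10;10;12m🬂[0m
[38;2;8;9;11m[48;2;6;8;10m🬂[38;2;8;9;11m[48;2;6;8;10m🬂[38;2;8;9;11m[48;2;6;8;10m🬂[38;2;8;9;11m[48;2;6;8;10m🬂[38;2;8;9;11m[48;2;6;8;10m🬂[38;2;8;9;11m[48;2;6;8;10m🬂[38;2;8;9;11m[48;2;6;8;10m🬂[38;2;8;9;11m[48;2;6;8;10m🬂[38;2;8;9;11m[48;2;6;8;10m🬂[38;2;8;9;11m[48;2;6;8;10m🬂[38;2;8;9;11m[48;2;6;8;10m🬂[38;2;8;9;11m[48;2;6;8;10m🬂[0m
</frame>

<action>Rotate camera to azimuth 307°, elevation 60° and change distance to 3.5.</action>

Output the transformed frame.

<frame>
[38;2;30;24;25m[48;2;27;22;23m🬂[38;2;30;24;25m[48;2;27;22;23m🬂[38;2;30;24;25m[48;2;27;22;23m🬂[38;2;30;24;25m[48;2;27;22;23m🬂[38;2;30;24;25m[48;2;27;22;23m🬂[38;2;30;24;25m[48;2;27;22;23m🬂[38;2;30;24;25m[48;2;27;22;23m🬂[38;2;30;24;25m[48;2;27;22;23m🬂[38;2;30;24;25m[48;2;27;22;23m🬂[38;2;30;24;25m[48;2;27;22;23m🬂[38;2;30;24;25m[48;2;27;22;23m🬂[38;2;30;24;25m[48;2;27;22;23m🬂[0m
[38;2;24;20;21m[48;2;22;19;20m🬎[38;2;24;20;21m[48;2;22;19;20m🬎[38;2;24;20;21m[48;2;22;19;20m🬎[38;2;24;20;21m[48;2;142;79;16m🬝[38;2;25;21;22m[48;2;142;79;16m🬀[38;2;142;79;16m[48;2;142;79;16m [38;2;142;79;16m[48;2;142;79;16m [38;2;142;79;16m[48;2;142;79;16m [38;2;142;79;16m[48;2;24;20;21m🬱[38;2;24;20;21m[48;2;22;19;20m🬎[38;2;24;20;21m[48;2;22;19;20m🬎[38;2;24;20;21m[48;2;22;19;20m🬎[0m
[38;2;20;17;18m[48;2;18;16;17m🬎[38;2;20;17;18m[48;2;18;16;17m🬎[38;2;20;17;18m[48;2;18;16;17m🬎[38;2;142;79;16m[48;2;19;17;18m▐[38;2;142;79;16m[48;2;142;79;16m [38;2;142;79;16m[48;2;142;79;16m [38;2;142;79;16m[48;2;142;79;16m [38;2;142;79;16m[48;2;142;79;16m [38;2;142;79;16m[48;2;142;79;16m [38;2;20;17;18m[48;2;18;16;17m🬎[38;2;20;17;18m[48;2;18;16;17m🬎[38;2;20;17;18m[48;2;18;16;17m🬎[0m
[38;2;17;15;17m[48;2;14;13;15m🬂[38;2;17;15;17m[48;2;14;13;15m🬂[38;2;17;15;17m[48;2;14;13;15m🬂[38;2;17;15;17m[48;2;14;13;15m🬂[38;2;135;75;15m[48;2;14;13;15m🬬[38;2;142;79;16m[48;2;125;69;14m🬎[38;2;142;79;16m[48;2;115;64;12m🬎[38;2;142;79;16m[48;2;94;52;10m🬎[38;2;142;79;16m[48;2;26;19;14m🬀[38;2;17;15;17m[48;2;14;13;15m🬂[38;2;17;15;17m[48;2;14;13;15m🬂[38;2;17;15;17m[48;2;14;13;15m🬂[0m
[38;2;13;12;14m[48;2;10;10;12m🬂[38;2;13;12;14m[48;2;10;10;12m🬂[38;2;13;12;14m[48;2;10;10;12m🬂[38;2;13;12;14m[48;2;10;10;12m🬂[38;2;122;68;13m[48;2;11;10;12m🬁[38;2;126;70;14m[48;2;10;10;12m🬎[38;2;115;63;12m[48;2;10;10;12m🬝[38;2;83;46;9m[48;2;10;10;12m🬆[38;2;13;12;14m[48;2;10;10;12m🬂[38;2;13;12;14m[48;2;10;10;12m🬂[38;2;13;12;14m[48;2;10;10;12m🬂[38;2;13;12;14m[48;2;10;10;12m🬂[0m
[38;2;8;9;11m[48;2;6;8;10m🬂[38;2;8;9;11m[48;2;6;8;10m🬂[38;2;8;9;11m[48;2;6;8;10m🬂[38;2;8;9;11m[48;2;6;8;10m🬂[38;2;8;9;11m[48;2;6;8;10m🬂[38;2;8;9;11m[48;2;6;8;10m🬂[38;2;8;9;11m[48;2;6;8;10m🬂[38;2;8;9;11m[48;2;6;8;10m🬂[38;2;8;9;11m[48;2;6;8;10m🬂[38;2;8;9;11m[48;2;6;8;10m🬂[38;2;8;9;11m[48;2;6;8;10m🬂[38;2;8;9;11m[48;2;6;8;10m🬂[0m
</frame>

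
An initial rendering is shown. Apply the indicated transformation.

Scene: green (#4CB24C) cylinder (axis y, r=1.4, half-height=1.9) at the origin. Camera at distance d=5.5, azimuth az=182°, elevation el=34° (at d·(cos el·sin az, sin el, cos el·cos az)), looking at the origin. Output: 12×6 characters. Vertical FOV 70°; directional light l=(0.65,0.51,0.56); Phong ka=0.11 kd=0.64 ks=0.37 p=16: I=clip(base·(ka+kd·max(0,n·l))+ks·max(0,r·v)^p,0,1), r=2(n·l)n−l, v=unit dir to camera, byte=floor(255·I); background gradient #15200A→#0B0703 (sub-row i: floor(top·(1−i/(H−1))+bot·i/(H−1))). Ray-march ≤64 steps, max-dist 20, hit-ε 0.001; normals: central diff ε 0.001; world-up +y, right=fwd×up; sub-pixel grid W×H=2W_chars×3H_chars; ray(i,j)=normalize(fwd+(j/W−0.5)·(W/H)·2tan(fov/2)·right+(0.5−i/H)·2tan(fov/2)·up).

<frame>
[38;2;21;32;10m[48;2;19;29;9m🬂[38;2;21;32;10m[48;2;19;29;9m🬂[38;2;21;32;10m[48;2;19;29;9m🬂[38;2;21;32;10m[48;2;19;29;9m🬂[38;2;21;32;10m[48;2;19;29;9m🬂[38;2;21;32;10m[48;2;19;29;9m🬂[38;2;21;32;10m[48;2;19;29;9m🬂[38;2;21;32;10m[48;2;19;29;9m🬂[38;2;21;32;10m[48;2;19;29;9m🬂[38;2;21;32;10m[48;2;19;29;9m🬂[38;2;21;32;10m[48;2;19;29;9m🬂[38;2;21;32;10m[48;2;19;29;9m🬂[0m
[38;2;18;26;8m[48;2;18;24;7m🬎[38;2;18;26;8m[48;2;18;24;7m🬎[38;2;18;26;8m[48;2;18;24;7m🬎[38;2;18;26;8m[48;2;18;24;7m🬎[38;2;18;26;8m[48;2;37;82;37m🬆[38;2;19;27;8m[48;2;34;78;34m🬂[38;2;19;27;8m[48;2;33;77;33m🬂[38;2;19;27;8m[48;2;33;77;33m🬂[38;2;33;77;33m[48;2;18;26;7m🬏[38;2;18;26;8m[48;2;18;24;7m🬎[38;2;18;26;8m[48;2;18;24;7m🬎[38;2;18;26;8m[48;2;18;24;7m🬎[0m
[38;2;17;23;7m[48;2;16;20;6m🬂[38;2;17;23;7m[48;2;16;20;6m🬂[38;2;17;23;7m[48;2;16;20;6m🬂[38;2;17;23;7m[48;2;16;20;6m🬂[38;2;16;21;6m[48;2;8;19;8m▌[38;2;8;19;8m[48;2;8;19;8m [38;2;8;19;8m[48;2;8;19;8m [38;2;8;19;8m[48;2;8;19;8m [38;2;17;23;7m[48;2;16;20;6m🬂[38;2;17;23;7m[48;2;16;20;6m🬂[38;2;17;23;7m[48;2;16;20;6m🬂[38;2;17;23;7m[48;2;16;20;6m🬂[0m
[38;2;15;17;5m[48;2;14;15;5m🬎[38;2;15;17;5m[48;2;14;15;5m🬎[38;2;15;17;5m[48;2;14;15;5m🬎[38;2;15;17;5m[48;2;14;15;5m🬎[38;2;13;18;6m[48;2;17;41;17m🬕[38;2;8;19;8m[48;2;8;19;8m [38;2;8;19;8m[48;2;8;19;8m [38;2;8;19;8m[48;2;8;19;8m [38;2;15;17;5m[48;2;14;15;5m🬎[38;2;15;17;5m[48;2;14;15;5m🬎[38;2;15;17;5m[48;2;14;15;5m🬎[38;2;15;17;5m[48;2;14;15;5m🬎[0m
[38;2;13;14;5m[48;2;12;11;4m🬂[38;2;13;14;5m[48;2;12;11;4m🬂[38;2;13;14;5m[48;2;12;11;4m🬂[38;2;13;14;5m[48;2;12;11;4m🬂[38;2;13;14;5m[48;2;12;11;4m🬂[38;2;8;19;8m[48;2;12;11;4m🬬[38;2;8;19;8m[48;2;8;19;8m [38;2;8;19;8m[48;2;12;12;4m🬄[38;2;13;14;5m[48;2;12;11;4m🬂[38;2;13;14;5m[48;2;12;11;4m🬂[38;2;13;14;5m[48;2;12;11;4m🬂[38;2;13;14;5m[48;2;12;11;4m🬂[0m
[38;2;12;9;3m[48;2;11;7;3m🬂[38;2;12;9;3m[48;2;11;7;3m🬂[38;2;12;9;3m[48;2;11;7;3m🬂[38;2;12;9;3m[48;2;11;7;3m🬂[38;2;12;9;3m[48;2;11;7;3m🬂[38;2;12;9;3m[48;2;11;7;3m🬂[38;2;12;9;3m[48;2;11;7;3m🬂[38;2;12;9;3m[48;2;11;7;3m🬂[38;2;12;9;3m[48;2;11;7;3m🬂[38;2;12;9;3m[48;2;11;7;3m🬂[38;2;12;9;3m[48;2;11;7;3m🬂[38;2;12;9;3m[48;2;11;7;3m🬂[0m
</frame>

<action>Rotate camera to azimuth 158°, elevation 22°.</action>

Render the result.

<frame>
[38;2;21;32;10m[48;2;19;29;9m🬂[38;2;21;32;10m[48;2;19;29;9m🬂[38;2;21;32;10m[48;2;19;29;9m🬂[38;2;21;32;10m[48;2;19;29;9m🬂[38;2;21;32;10m[48;2;19;29;9m🬂[38;2;21;32;10m[48;2;19;29;9m🬂[38;2;21;32;10m[48;2;19;29;9m🬂[38;2;21;32;10m[48;2;19;29;9m🬂[38;2;21;32;10m[48;2;19;29;9m🬂[38;2;21;32;10m[48;2;19;29;9m🬂[38;2;21;32;10m[48;2;19;29;9m🬂[38;2;21;32;10m[48;2;19;29;9m🬂[0m
[38;2;18;26;8m[48;2;18;24;7m🬎[38;2;18;26;8m[48;2;18;24;7m🬎[38;2;18;26;8m[48;2;18;24;7m🬎[38;2;18;26;8m[48;2;18;24;7m🬎[38;2;18;26;7m[48;2;25;56;25m🬝[38;2;17;26;8m[48;2;8;19;8m🬝[38;2;18;26;8m[48;2;8;19;8m🬎[38;2;18;26;8m[48;2;8;19;8m🬎[38;2;18;26;8m[48;2;18;24;7m🬎[38;2;18;26;8m[48;2;18;24;7m🬎[38;2;18;26;8m[48;2;18;24;7m🬎[38;2;18;26;8m[48;2;18;24;7m🬎[0m
[38;2;17;23;7m[48;2;16;20;6m🬂[38;2;17;23;7m[48;2;16;20;6m🬂[38;2;17;23;7m[48;2;16;20;6m🬂[38;2;17;23;7m[48;2;16;20;6m🬂[38;2;16;21;6m[48;2;26;61;26m▌[38;2;8;19;8m[48;2;13;30;13m▐[38;2;8;19;8m[48;2;8;19;8m [38;2;8;19;8m[48;2;8;19;8m [38;2;17;23;7m[48;2;16;20;6m🬂[38;2;17;23;7m[48;2;16;20;6m🬂[38;2;17;23;7m[48;2;16;20;6m🬂[38;2;17;23;7m[48;2;16;20;6m🬂[0m
[38;2;15;17;5m[48;2;14;15;5m🬎[38;2;15;17;5m[48;2;14;15;5m🬎[38;2;15;17;5m[48;2;14;15;5m🬎[38;2;15;17;5m[48;2;14;15;5m🬎[38;2;14;16;5m[48;2;31;72;31m▌[38;2;8;19;8m[48;2;15;36;15m▐[38;2;8;19;8m[48;2;8;19;8m [38;2;8;19;8m[48;2;8;19;8m [38;2;15;17;5m[48;2;14;15;5m🬎[38;2;15;17;5m[48;2;14;15;5m🬎[38;2;15;17;5m[48;2;14;15;5m🬎[38;2;15;17;5m[48;2;14;15;5m🬎[0m
[38;2;13;14;5m[48;2;12;11;4m🬂[38;2;13;14;5m[48;2;12;11;4m🬂[38;2;13;14;5m[48;2;12;11;4m🬂[38;2;13;14;5m[48;2;12;11;4m🬂[38;2;36;86;36m[48;2;12;12;4m🬁[38;2;8;19;8m[48;2;18;42;18m▐[38;2;8;19;8m[48;2;8;19;8m [38;2;8;19;8m[48;2;12;11;4m🬕[38;2;13;14;5m[48;2;12;11;4m🬂[38;2;13;14;5m[48;2;12;11;4m🬂[38;2;13;14;5m[48;2;12;11;4m🬂[38;2;13;14;5m[48;2;12;11;4m🬂[0m
[38;2;12;9;3m[48;2;11;7;3m🬂[38;2;12;9;3m[48;2;11;7;3m🬂[38;2;12;9;3m[48;2;11;7;3m🬂[38;2;12;9;3m[48;2;11;7;3m🬂[38;2;12;9;3m[48;2;11;7;3m🬂[38;2;12;9;3m[48;2;11;7;3m🬂[38;2;12;9;3m[48;2;11;7;3m🬂[38;2;12;9;3m[48;2;11;7;3m🬂[38;2;12;9;3m[48;2;11;7;3m🬂[38;2;12;9;3m[48;2;11;7;3m🬂[38;2;12;9;3m[48;2;11;7;3m🬂[38;2;12;9;3m[48;2;11;7;3m🬂[0m
</frame>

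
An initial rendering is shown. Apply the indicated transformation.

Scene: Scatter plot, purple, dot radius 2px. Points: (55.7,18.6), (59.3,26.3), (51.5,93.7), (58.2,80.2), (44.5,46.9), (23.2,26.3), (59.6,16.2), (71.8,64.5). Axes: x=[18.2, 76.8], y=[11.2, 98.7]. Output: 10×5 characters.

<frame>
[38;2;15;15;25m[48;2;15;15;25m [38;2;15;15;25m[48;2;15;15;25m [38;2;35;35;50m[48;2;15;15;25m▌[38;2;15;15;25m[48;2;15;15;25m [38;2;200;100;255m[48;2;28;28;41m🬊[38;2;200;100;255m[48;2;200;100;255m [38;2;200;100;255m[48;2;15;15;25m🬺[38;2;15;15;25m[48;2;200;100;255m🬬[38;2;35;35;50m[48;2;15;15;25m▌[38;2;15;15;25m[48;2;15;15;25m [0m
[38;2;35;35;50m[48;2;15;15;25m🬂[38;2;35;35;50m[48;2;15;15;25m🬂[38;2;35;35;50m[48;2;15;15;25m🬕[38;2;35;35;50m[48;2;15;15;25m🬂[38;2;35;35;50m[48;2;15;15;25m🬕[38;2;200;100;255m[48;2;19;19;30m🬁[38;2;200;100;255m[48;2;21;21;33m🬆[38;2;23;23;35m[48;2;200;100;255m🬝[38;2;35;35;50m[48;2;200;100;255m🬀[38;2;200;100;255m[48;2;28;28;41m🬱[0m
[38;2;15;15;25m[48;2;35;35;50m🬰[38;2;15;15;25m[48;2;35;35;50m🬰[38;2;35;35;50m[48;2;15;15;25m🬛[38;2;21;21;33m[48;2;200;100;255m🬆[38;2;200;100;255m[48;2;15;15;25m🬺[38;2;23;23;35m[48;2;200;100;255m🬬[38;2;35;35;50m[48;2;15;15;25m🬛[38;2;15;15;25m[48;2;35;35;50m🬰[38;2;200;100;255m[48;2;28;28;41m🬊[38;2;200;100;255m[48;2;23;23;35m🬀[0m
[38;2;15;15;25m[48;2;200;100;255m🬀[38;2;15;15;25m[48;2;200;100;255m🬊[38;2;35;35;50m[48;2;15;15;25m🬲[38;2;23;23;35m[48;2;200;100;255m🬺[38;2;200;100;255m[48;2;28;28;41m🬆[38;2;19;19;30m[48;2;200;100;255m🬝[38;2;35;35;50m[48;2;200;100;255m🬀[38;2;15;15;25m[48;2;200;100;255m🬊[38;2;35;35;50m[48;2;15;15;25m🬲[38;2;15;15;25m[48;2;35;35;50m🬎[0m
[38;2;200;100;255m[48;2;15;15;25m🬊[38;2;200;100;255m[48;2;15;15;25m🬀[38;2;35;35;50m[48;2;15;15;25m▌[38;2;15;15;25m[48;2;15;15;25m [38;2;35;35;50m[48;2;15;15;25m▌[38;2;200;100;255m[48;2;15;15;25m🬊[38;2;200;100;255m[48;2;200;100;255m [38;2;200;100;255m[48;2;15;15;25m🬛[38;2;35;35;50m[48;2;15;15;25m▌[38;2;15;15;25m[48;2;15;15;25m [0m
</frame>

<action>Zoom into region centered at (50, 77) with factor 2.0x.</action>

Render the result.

<frame>
[38;2;15;15;25m[48;2;15;15;25m [38;2;15;15;25m[48;2;15;15;25m [38;2;35;35;50m[48;2;15;15;25m▌[38;2;15;15;25m[48;2;15;15;25m [38;2;35;35;50m[48;2;200;100;255m🬐[38;2;200;100;255m[48;2;200;100;255m [38;2;23;23;35m[48;2;200;100;255m🬸[38;2;15;15;25m[48;2;15;15;25m [38;2;35;35;50m[48;2;15;15;25m▌[38;2;15;15;25m[48;2;15;15;25m [0m
[38;2;35;35;50m[48;2;15;15;25m🬂[38;2;35;35;50m[48;2;15;15;25m🬂[38;2;35;35;50m[48;2;15;15;25m🬕[38;2;35;35;50m[48;2;15;15;25m🬂[38;2;35;35;50m[48;2;15;15;25m🬕[38;2;200;100;255m[48;2;19;19;30m🬀[38;2;35;35;50m[48;2;200;100;255m🬆[38;2;200;100;255m[48;2;35;35;50m🬺[38;2;27;27;40m[48;2;200;100;255m🬬[38;2;35;35;50m[48;2;15;15;25m🬂[0m
[38;2;15;15;25m[48;2;35;35;50m🬰[38;2;15;15;25m[48;2;35;35;50m🬰[38;2;35;35;50m[48;2;15;15;25m🬛[38;2;15;15;25m[48;2;35;35;50m🬰[38;2;35;35;50m[48;2;15;15;25m🬛[38;2;15;15;25m[48;2;35;35;50m🬰[38;2;200;100;255m[48;2;31;31;45m🬁[38;2;200;100;255m[48;2;21;21;33m🬆[38;2;35;35;50m[48;2;15;15;25m🬛[38;2;15;15;25m[48;2;35;35;50m🬰[0m
[38;2;15;15;25m[48;2;35;35;50m🬎[38;2;15;15;25m[48;2;35;35;50m🬎[38;2;35;35;50m[48;2;15;15;25m🬲[38;2;15;15;25m[48;2;35;35;50m🬎[38;2;35;35;50m[48;2;15;15;25m🬲[38;2;15;15;25m[48;2;35;35;50m🬎[38;2;35;35;50m[48;2;15;15;25m🬲[38;2;15;15;25m[48;2;35;35;50m🬎[38;2;35;35;50m[48;2;15;15;25m🬲[38;2;15;15;25m[48;2;35;35;50m🬎[0m
[38;2;15;15;25m[48;2;15;15;25m [38;2;15;15;25m[48;2;15;15;25m [38;2;35;35;50m[48;2;15;15;25m▌[38;2;15;15;25m[48;2;15;15;25m [38;2;35;35;50m[48;2;15;15;25m▌[38;2;15;15;25m[48;2;15;15;25m [38;2;35;35;50m[48;2;15;15;25m▌[38;2;15;15;25m[48;2;15;15;25m [38;2;35;35;50m[48;2;15;15;25m▌[38;2;15;15;25m[48;2;15;15;25m [0m
</frame>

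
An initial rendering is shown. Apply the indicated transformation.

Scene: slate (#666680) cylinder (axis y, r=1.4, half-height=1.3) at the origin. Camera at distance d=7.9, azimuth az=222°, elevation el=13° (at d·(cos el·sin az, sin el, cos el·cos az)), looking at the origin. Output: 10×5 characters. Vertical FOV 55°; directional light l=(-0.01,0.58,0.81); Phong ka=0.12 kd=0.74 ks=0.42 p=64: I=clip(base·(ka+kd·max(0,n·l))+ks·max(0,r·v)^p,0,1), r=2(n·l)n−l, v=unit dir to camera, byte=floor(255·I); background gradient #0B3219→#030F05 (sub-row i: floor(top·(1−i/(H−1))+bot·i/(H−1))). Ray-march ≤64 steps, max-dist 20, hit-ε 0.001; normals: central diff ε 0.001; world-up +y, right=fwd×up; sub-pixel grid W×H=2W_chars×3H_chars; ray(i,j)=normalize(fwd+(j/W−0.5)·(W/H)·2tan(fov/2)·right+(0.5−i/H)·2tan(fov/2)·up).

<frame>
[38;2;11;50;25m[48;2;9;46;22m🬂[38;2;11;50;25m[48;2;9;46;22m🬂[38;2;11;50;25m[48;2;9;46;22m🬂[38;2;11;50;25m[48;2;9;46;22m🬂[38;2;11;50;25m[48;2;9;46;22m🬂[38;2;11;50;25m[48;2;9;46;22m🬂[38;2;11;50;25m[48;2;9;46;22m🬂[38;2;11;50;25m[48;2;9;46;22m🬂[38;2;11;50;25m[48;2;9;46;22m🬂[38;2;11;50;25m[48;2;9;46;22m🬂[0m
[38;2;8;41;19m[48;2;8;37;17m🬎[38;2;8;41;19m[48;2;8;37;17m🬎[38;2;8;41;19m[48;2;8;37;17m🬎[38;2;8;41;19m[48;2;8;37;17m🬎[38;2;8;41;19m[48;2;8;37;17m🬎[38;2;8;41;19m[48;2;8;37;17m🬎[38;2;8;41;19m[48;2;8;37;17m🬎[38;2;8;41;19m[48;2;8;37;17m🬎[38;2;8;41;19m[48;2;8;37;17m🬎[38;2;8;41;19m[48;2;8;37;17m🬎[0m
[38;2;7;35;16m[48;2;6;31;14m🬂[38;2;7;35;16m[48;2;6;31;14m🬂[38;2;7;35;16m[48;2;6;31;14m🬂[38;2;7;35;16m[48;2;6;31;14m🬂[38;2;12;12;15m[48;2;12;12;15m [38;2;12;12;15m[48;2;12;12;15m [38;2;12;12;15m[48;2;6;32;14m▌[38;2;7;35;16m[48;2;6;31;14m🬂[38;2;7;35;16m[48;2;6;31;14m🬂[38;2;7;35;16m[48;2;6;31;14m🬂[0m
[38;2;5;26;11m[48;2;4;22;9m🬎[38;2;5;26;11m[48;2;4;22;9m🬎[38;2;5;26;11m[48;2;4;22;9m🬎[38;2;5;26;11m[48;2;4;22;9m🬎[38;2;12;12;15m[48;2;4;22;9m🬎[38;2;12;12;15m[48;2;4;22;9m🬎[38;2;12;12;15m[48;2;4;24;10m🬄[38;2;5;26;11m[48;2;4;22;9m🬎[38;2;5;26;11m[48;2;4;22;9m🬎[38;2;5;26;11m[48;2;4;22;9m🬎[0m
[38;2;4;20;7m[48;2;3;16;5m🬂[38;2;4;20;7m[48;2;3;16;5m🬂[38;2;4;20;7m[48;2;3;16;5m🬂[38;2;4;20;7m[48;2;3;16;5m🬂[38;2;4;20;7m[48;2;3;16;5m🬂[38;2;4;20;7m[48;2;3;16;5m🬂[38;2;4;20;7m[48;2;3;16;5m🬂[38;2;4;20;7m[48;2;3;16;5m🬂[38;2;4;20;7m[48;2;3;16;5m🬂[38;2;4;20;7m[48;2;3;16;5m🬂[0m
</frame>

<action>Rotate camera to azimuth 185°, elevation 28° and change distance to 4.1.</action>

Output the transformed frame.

<frame>
[38;2;11;50;25m[48;2;9;46;22m🬂[38;2;11;50;25m[48;2;9;46;22m🬂[38;2;11;50;25m[48;2;9;46;22m🬂[38;2;11;50;25m[48;2;9;46;22m🬂[38;2;11;50;25m[48;2;9;46;22m🬂[38;2;56;56;70m[48;2;10;47;23m🬏[38;2;11;50;25m[48;2;9;46;22m🬂[38;2;11;50;25m[48;2;9;46;22m🬂[38;2;11;50;25m[48;2;9;46;22m🬂[38;2;11;50;25m[48;2;9;46;22m🬂[0m
[38;2;8;41;19m[48;2;8;37;17m🬎[38;2;8;41;19m[48;2;8;37;17m🬎[38;2;56;56;70m[48;2;11;18;15m🬂[38;2;56;56;70m[48;2;12;12;15m🬎[38;2;56;56;70m[48;2;12;12;15m🬎[38;2;56;56;70m[48;2;12;12;15m🬎[38;2;56;56;70m[48;2;12;12;15m🬎[38;2;56;56;70m[48;2;12;12;15m🬆[38;2;56;56;70m[48;2;9;33;17m🬀[38;2;8;41;19m[48;2;8;37;17m🬎[0m
[38;2;7;35;16m[48;2;6;31;14m🬂[38;2;7;35;16m[48;2;6;31;14m🬂[38;2;6;32;14m[48;2;12;12;15m▌[38;2;12;12;15m[48;2;12;12;15m [38;2;12;12;15m[48;2;12;12;15m [38;2;12;12;15m[48;2;12;12;15m [38;2;12;12;15m[48;2;12;12;15m [38;2;12;12;15m[48;2;12;12;15m [38;2;7;35;16m[48;2;6;31;14m🬂[38;2;7;35;16m[48;2;6;31;14m🬂[0m
[38;2;5;26;11m[48;2;4;22;9m🬎[38;2;5;26;11m[48;2;4;22;9m🬎[38;2;4;24;10m[48;2;12;12;15m🬺[38;2;12;12;15m[48;2;12;12;15m [38;2;12;12;15m[48;2;12;12;15m [38;2;12;12;15m[48;2;12;12;15m [38;2;12;12;15m[48;2;12;12;15m [38;2;12;12;15m[48;2;4;23;9m🬕[38;2;5;26;11m[48;2;4;22;9m🬎[38;2;5;26;11m[48;2;4;22;9m🬎[0m
[38;2;4;20;7m[48;2;3;16;5m🬂[38;2;4;20;7m[48;2;3;16;5m🬂[38;2;4;20;7m[48;2;3;16;5m🬂[38;2;12;12;15m[48;2;3;15;5m🬬[38;2;12;12;15m[48;2;12;12;15m [38;2;12;12;15m[48;2;12;12;15m [38;2;12;12;15m[48;2;12;12;15m [38;2;12;12;15m[48;2;3;16;5m🬄[38;2;4;20;7m[48;2;3;16;5m🬂[38;2;4;20;7m[48;2;3;16;5m🬂[0m
</frame>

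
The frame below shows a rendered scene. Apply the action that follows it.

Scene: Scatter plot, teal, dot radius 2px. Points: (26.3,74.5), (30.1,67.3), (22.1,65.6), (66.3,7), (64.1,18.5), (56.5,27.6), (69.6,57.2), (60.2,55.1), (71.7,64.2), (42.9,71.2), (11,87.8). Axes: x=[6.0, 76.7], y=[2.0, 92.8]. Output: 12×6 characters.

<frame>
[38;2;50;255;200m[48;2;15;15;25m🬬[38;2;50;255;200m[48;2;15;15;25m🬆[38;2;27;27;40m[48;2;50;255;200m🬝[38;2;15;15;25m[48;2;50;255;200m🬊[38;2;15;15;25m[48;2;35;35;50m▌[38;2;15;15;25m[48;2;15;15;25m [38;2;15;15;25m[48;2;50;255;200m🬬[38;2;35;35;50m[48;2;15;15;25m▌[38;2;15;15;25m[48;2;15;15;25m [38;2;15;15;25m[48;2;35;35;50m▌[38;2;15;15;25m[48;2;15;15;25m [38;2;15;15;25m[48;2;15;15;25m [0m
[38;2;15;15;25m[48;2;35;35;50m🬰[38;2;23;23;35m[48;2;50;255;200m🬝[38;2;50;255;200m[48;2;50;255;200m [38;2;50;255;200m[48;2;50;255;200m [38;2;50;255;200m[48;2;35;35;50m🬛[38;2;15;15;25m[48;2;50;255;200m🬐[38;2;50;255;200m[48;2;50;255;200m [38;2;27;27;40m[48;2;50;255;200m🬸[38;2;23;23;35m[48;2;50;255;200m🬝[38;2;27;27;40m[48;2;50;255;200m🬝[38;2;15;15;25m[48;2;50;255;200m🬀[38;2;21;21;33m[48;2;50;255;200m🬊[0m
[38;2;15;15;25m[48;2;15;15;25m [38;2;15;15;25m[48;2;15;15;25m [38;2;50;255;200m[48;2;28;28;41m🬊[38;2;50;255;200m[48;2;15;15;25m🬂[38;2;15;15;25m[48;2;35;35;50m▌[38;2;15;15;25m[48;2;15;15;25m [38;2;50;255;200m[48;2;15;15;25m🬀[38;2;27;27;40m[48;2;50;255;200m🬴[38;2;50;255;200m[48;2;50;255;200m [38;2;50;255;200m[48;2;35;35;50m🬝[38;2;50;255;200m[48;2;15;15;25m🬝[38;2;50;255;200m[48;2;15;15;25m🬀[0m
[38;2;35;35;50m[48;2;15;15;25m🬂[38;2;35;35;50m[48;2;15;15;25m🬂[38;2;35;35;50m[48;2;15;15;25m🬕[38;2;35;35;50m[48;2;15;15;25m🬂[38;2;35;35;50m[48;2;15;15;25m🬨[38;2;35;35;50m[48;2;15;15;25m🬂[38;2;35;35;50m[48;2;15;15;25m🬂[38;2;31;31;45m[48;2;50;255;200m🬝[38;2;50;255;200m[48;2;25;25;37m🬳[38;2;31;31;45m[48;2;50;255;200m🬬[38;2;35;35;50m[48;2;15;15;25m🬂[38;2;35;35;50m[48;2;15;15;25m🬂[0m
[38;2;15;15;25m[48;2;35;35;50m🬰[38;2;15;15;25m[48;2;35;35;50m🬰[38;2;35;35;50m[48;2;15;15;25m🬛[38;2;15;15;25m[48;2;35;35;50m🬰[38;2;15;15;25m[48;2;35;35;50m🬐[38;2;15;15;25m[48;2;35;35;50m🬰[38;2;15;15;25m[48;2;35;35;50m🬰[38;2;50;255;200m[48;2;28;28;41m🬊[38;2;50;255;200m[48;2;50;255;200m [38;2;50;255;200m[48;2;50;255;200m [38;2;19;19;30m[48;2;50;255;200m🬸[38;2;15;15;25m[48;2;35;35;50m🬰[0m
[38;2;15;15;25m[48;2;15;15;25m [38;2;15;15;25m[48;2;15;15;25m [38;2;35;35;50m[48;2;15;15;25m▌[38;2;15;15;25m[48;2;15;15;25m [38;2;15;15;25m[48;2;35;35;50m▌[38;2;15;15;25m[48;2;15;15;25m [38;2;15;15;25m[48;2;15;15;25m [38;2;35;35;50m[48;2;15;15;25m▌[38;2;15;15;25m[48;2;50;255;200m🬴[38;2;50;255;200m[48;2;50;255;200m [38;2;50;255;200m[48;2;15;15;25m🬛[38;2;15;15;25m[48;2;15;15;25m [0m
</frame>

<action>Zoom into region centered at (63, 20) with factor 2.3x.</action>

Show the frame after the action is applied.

<frame>
[38;2;15;15;25m[48;2;15;15;25m [38;2;15;15;25m[48;2;15;15;25m [38;2;35;35;50m[48;2;15;15;25m▌[38;2;15;15;25m[48;2;15;15;25m [38;2;15;15;25m[48;2;35;35;50m▌[38;2;15;15;25m[48;2;15;15;25m [38;2;15;15;25m[48;2;15;15;25m [38;2;35;35;50m[48;2;15;15;25m▌[38;2;15;15;25m[48;2;15;15;25m [38;2;15;15;25m[48;2;35;35;50m▌[38;2;15;15;25m[48;2;15;15;25m [38;2;15;15;25m[48;2;15;15;25m [0m
[38;2;15;15;25m[48;2;35;35;50m🬰[38;2;15;15;25m[48;2;35;35;50m🬰[38;2;28;28;41m[48;2;50;255;200m🬆[38;2;50;255;200m[48;2;15;15;25m🬺[38;2;31;31;45m[48;2;50;255;200m🬬[38;2;15;15;25m[48;2;35;35;50m🬰[38;2;15;15;25m[48;2;35;35;50m🬰[38;2;35;35;50m[48;2;15;15;25m🬛[38;2;15;15;25m[48;2;35;35;50m🬰[38;2;15;15;25m[48;2;35;35;50m🬐[38;2;15;15;25m[48;2;35;35;50m🬰[38;2;15;15;25m[48;2;35;35;50m🬰[0m
[38;2;15;15;25m[48;2;15;15;25m [38;2;15;15;25m[48;2;15;15;25m [38;2;50;255;200m[48;2;27;27;40m🬁[38;2;50;255;200m[48;2;15;15;25m🬆[38;2;15;15;25m[48;2;35;35;50m▌[38;2;15;15;25m[48;2;50;255;200m🬝[38;2;15;15;25m[48;2;50;255;200m🬊[38;2;35;35;50m[48;2;15;15;25m▌[38;2;15;15;25m[48;2;15;15;25m [38;2;15;15;25m[48;2;35;35;50m▌[38;2;15;15;25m[48;2;15;15;25m [38;2;15;15;25m[48;2;15;15;25m [0m
[38;2;35;35;50m[48;2;15;15;25m🬂[38;2;35;35;50m[48;2;15;15;25m🬂[38;2;35;35;50m[48;2;15;15;25m🬕[38;2;35;35;50m[48;2;15;15;25m🬂[38;2;35;35;50m[48;2;15;15;25m🬨[38;2;50;255;200m[48;2;15;15;25m🬊[38;2;50;255;200m[48;2;15;15;25m🬝[38;2;50;255;200m[48;2;27;27;40m🬀[38;2;35;35;50m[48;2;15;15;25m🬂[38;2;35;35;50m[48;2;15;15;25m🬨[38;2;35;35;50m[48;2;15;15;25m🬂[38;2;35;35;50m[48;2;15;15;25m🬂[0m
[38;2;15;15;25m[48;2;35;35;50m🬰[38;2;15;15;25m[48;2;35;35;50m🬰[38;2;35;35;50m[48;2;15;15;25m🬛[38;2;15;15;25m[48;2;35;35;50m🬰[38;2;15;15;25m[48;2;35;35;50m🬐[38;2;23;23;35m[48;2;50;255;200m🬝[38;2;15;15;25m[48;2;50;255;200m🬀[38;2;28;28;41m[48;2;50;255;200m🬊[38;2;15;15;25m[48;2;35;35;50m🬰[38;2;15;15;25m[48;2;35;35;50m🬐[38;2;15;15;25m[48;2;35;35;50m🬰[38;2;15;15;25m[48;2;35;35;50m🬰[0m
[38;2;15;15;25m[48;2;15;15;25m [38;2;15;15;25m[48;2;15;15;25m [38;2;35;35;50m[48;2;15;15;25m▌[38;2;15;15;25m[48;2;15;15;25m [38;2;15;15;25m[48;2;35;35;50m▌[38;2;15;15;25m[48;2;15;15;25m [38;2;50;255;200m[48;2;15;15;25m🬊[38;2;50;255;200m[48;2;23;23;35m🬀[38;2;15;15;25m[48;2;15;15;25m [38;2;15;15;25m[48;2;35;35;50m▌[38;2;15;15;25m[48;2;15;15;25m [38;2;15;15;25m[48;2;15;15;25m [0m
</frame>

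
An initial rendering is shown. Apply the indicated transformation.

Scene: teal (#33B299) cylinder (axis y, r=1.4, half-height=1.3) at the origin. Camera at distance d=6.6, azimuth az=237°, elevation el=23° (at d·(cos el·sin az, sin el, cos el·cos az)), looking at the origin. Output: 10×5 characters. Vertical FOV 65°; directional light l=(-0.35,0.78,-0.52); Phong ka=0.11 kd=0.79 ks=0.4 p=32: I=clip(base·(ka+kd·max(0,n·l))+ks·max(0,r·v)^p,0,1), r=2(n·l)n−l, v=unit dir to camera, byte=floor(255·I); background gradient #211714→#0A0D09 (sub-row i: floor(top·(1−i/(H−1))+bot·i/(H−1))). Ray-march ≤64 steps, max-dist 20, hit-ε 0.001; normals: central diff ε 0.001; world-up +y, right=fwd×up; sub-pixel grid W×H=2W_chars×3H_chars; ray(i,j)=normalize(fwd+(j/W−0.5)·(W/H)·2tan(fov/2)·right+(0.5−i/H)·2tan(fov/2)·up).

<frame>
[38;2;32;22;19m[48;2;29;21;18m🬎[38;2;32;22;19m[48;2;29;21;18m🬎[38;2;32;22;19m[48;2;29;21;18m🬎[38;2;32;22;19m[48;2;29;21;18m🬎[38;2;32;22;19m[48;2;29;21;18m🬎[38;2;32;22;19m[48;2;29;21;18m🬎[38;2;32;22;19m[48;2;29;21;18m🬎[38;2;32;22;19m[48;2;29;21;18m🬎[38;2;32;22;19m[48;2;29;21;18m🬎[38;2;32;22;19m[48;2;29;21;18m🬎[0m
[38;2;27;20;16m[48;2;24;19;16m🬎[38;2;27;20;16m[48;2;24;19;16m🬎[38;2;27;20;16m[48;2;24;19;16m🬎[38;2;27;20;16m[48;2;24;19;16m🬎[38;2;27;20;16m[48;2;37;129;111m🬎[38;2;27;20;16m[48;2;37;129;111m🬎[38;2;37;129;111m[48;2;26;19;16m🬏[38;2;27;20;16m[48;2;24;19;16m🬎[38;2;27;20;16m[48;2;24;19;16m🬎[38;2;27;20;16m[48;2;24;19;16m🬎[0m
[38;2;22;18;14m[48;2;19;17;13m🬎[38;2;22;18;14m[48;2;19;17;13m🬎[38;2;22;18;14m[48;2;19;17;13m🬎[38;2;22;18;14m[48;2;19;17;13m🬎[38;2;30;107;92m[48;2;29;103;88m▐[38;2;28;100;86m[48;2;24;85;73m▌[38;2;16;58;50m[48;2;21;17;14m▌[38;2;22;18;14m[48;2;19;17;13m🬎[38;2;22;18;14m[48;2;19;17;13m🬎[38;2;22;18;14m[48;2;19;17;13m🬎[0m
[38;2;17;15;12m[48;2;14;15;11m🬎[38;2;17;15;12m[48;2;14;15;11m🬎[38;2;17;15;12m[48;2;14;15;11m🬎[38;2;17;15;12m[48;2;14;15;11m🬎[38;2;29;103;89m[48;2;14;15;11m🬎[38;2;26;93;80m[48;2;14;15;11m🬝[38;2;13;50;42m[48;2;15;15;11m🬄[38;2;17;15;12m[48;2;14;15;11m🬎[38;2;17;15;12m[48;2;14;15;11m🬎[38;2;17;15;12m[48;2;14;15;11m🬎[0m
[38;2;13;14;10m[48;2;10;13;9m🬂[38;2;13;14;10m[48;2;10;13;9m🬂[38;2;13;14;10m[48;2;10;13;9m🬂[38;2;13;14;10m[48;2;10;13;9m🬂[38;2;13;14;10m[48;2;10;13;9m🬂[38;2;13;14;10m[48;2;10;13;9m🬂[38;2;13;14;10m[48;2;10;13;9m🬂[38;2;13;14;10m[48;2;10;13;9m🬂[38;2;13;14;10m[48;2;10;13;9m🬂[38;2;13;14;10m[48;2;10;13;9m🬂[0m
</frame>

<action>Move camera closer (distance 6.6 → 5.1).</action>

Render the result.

<frame>
[38;2;32;22;19m[48;2;29;21;18m🬎[38;2;32;22;19m[48;2;29;21;18m🬎[38;2;32;22;19m[48;2;29;21;18m🬎[38;2;32;22;19m[48;2;29;21;18m🬎[38;2;32;22;19m[48;2;29;21;18m🬎[38;2;32;22;19m[48;2;29;21;18m🬎[38;2;32;22;19m[48;2;29;21;18m🬎[38;2;32;22;19m[48;2;29;21;18m🬎[38;2;32;22;19m[48;2;29;21;18m🬎[38;2;32;22;19m[48;2;29;21;18m🬎[0m
[38;2;27;20;16m[48;2;24;19;16m🬎[38;2;27;20;16m[48;2;24;19;16m🬎[38;2;27;20;16m[48;2;24;19;16m🬎[38;2;26;19;16m[48;2;29;103;88m🬝[38;2;27;20;16m[48;2;37;129;111m🬎[38;2;27;20;16m[48;2;37;129;111m🬎[38;2;24;27;23m[48;2;37;129;111m🬬[38;2;27;20;16m[48;2;24;19;16m🬎[38;2;27;20;16m[48;2;24;19;16m🬎[38;2;27;20;16m[48;2;24;19;16m🬎[0m
[38;2;22;18;14m[48;2;19;17;13m🬎[38;2;22;18;14m[48;2;19;17;13m🬎[38;2;22;18;14m[48;2;19;17;13m🬎[38;2;28;100;85m[48;2;21;17;14m▐[38;2;30;107;92m[48;2;30;106;91m▌[38;2;28;100;86m[48;2;26;90;78m▌[38;2;21;76;65m[48;2;14;49;42m▌[38;2;22;18;14m[48;2;19;17;13m🬎[38;2;22;18;14m[48;2;19;17;13m🬎[38;2;22;18;14m[48;2;19;17;13m🬎[0m
[38;2;17;15;12m[48;2;14;15;11m🬎[38;2;17;15;12m[48;2;14;15;11m🬎[38;2;17;15;12m[48;2;14;15;11m🬎[38;2;26;92;79m[48;2;15;15;11m🬉[38;2;30;107;91m[48;2;30;106;91m🬄[38;2;28;100;86m[48;2;25;89;76m▌[38;2;20;71;61m[48;2;11;27;23m▌[38;2;17;15;12m[48;2;14;15;11m🬎[38;2;17;15;12m[48;2;14;15;11m🬎[38;2;17;15;12m[48;2;14;15;11m🬎[0m
[38;2;13;14;10m[48;2;10;13;9m🬂[38;2;13;14;10m[48;2;10;13;9m🬂[38;2;13;14;10m[48;2;10;13;9m🬂[38;2;13;14;10m[48;2;10;13;9m🬂[38;2;30;106;91m[48;2;11;13;9m🬁[38;2;26;94;81m[48;2;10;13;9m🬂[38;2;13;14;10m[48;2;10;13;9m🬂[38;2;13;14;10m[48;2;10;13;9m🬂[38;2;13;14;10m[48;2;10;13;9m🬂[38;2;13;14;10m[48;2;10;13;9m🬂[0m
</frame>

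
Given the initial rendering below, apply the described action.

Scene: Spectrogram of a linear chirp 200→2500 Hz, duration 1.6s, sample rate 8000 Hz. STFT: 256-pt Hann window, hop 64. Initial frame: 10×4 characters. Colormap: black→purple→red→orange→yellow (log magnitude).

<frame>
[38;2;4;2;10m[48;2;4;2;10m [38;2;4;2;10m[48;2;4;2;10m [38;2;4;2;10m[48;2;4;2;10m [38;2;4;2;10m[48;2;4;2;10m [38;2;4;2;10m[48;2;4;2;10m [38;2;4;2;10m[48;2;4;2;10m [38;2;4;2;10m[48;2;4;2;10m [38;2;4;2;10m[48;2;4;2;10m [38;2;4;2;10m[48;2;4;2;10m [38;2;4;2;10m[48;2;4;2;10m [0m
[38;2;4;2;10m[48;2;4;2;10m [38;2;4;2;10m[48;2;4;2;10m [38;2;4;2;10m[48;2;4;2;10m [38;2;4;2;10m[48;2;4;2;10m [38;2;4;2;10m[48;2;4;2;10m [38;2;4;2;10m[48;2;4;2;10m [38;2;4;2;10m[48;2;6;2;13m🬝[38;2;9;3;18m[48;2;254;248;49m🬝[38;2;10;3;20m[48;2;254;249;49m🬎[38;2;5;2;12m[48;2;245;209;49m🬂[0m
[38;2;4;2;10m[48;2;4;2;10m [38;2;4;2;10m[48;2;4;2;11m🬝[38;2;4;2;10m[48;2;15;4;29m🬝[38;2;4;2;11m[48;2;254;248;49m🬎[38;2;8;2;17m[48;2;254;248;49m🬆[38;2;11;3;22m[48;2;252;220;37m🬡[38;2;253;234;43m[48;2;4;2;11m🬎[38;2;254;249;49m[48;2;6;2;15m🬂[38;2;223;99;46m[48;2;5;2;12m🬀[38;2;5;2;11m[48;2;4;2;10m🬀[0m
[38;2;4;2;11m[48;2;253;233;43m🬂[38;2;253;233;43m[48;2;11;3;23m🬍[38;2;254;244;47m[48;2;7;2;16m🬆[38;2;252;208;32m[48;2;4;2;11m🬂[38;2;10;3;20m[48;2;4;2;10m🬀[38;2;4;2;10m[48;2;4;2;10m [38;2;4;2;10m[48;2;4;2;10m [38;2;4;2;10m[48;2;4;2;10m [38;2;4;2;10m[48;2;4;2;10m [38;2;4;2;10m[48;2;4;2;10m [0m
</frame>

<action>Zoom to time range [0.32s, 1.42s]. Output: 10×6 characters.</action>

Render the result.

<frame>
[38;2;4;2;10m[48;2;4;2;10m [38;2;4;2;10m[48;2;4;2;10m [38;2;4;2;10m[48;2;4;2;10m [38;2;4;2;10m[48;2;4;2;10m [38;2;4;2;10m[48;2;4;2;10m [38;2;4;2;10m[48;2;4;2;10m [38;2;4;2;10m[48;2;4;2;10m [38;2;4;2;10m[48;2;4;2;10m [38;2;4;2;10m[48;2;4;2;10m [38;2;4;2;10m[48;2;4;2;10m [0m
[38;2;4;2;10m[48;2;4;2;10m [38;2;4;2;10m[48;2;4;2;10m [38;2;4;2;10m[48;2;4;2;10m [38;2;4;2;10m[48;2;4;2;10m [38;2;4;2;10m[48;2;4;2;10m [38;2;4;2;10m[48;2;4;2;10m [38;2;4;2;10m[48;2;4;2;10m [38;2;4;2;10m[48;2;4;2;10m [38;2;4;2;10m[48;2;4;2;10m [38;2;4;2;10m[48;2;4;2;10m [0m
[38;2;4;2;10m[48;2;4;2;10m [38;2;4;2;10m[48;2;4;2;10m [38;2;4;2;10m[48;2;4;2;10m [38;2;4;2;10m[48;2;4;2;10m [38;2;4;2;10m[48;2;4;2;10m [38;2;4;2;10m[48;2;4;2;10m [38;2;4;2;10m[48;2;5;2;12m🬝[38;2;4;2;11m[48;2;27;6;49m🬝[38;2;4;2;11m[48;2;253;223;38m🬎[38;2;8;2;17m[48;2;242;197;49m🬆[0m
[38;2;4;2;10m[48;2;4;2;10m [38;2;4;2;10m[48;2;4;2;10m [38;2;4;2;10m[48;2;6;2;13m🬝[38;2;6;2;13m[48;2;147;37;83m🬝[38;2;7;2;15m[48;2;254;248;49m🬎[38;2;6;2;14m[48;2;243;205;52m🬂[38;2;251;214;37m[48;2;64;16;46m🬍[38;2;254;249;49m[48;2;40;10;36m🬆[38;2;254;243;47m[48;2;5;2;13m🬂[38;2;51;11;89m[48;2;5;2;12m🬀[0m
[38;2;15;4;29m[48;2;254;249;49m🬎[38;2;7;2;16m[48;2;253;234;43m🬂[38;2;254;249;49m[48;2;45;11;51m🬍[38;2;252;219;37m[48;2;9;3;19m🬆[38;2;237;171;49m[48;2;5;2;11m🬂[38;2;15;4;28m[48;2;4;2;11m🬀[38;2;4;2;11m[48;2;4;2;10m🬂[38;2;4;2;10m[48;2;4;2;10m [38;2;4;2;10m[48;2;4;2;10m [38;2;4;2;10m[48;2;4;2;10m [0m
[38;2;252;206;32m[48;2;9;3;19m🬀[38;2;9;3;18m[48;2;4;2;10m🬀[38;2;4;2;11m[48;2;4;2;10m🬀[38;2;4;2;10m[48;2;4;2;10m [38;2;4;2;10m[48;2;4;2;10m [38;2;4;2;10m[48;2;4;2;10m [38;2;4;2;10m[48;2;4;2;10m [38;2;4;2;10m[48;2;4;2;10m [38;2;4;2;10m[48;2;4;2;10m [38;2;4;2;10m[48;2;4;2;10m [0m
</frame>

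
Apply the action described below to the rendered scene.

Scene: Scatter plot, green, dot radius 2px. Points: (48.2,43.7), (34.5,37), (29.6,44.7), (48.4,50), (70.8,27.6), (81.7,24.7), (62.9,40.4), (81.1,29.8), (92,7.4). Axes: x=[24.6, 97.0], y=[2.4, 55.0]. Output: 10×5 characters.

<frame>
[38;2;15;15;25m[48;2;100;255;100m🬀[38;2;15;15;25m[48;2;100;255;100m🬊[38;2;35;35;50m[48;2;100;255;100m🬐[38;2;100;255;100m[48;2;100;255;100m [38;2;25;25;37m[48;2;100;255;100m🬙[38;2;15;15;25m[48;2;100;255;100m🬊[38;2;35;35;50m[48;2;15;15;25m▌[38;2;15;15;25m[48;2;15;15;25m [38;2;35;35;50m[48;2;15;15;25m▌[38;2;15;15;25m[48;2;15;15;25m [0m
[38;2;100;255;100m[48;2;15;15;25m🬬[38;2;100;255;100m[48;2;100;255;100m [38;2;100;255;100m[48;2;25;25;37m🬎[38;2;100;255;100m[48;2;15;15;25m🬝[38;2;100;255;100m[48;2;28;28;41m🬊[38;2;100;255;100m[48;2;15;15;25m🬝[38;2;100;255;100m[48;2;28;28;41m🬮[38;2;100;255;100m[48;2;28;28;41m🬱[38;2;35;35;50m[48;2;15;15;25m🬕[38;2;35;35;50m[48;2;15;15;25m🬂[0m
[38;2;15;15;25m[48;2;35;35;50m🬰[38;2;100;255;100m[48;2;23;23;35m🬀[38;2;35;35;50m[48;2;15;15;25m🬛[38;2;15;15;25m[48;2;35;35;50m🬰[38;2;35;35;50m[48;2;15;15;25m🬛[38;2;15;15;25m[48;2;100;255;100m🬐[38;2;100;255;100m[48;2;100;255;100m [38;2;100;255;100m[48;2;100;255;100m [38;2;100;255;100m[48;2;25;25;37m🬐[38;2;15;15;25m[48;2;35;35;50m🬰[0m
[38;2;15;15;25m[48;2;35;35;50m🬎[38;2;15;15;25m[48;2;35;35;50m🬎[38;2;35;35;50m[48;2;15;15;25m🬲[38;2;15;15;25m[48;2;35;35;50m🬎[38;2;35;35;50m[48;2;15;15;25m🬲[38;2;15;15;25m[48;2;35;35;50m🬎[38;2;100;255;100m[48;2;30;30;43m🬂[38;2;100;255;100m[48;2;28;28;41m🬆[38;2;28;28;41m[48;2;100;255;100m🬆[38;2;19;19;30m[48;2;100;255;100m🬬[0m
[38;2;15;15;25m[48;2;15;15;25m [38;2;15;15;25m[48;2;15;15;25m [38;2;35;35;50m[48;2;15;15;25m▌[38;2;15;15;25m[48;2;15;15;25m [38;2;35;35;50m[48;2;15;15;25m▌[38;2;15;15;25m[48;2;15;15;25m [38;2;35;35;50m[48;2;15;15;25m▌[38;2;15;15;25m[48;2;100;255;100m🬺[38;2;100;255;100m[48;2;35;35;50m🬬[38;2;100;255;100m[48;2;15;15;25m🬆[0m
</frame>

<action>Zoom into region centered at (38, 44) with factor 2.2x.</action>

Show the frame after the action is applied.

<frame>
[38;2;15;15;25m[48;2;15;15;25m [38;2;15;15;25m[48;2;15;15;25m [38;2;35;35;50m[48;2;15;15;25m▌[38;2;15;15;25m[48;2;15;15;25m [38;2;35;35;50m[48;2;15;15;25m▌[38;2;15;15;25m[48;2;15;15;25m [38;2;35;35;50m[48;2;15;15;25m▌[38;2;15;15;25m[48;2;100;255;100m🬆[38;2;23;23;35m[48;2;100;255;100m🬬[38;2;15;15;25m[48;2;15;15;25m [0m
[38;2;35;35;50m[48;2;15;15;25m🬂[38;2;23;23;35m[48;2;100;255;100m🬝[38;2;100;255;100m[48;2;28;28;41m🬱[38;2;35;35;50m[48;2;15;15;25m🬂[38;2;35;35;50m[48;2;15;15;25m🬕[38;2;35;35;50m[48;2;15;15;25m🬂[38;2;100;255;100m[48;2;27;27;40m🬁[38;2;100;255;100m[48;2;15;15;25m🬬[38;2;100;255;100m[48;2;21;21;33m🬆[38;2;35;35;50m[48;2;15;15;25m🬂[0m
[38;2;15;15;25m[48;2;35;35;50m🬰[38;2;100;255;100m[48;2;21;21;33m🬊[38;2;100;255;100m[48;2;15;15;25m🬝[38;2;100;255;100m[48;2;23;23;35m🬀[38;2;35;35;50m[48;2;15;15;25m🬛[38;2;15;15;25m[48;2;35;35;50m🬰[38;2;27;27;40m[48;2;100;255;100m🬴[38;2;100;255;100m[48;2;100;255;100m [38;2;100;255;100m[48;2;15;15;25m🬛[38;2;15;15;25m[48;2;35;35;50m🬰[0m
[38;2;15;15;25m[48;2;35;35;50m🬎[38;2;15;15;25m[48;2;35;35;50m🬎[38;2;27;27;40m[48;2;100;255;100m🬝[38;2;15;15;25m[48;2;100;255;100m🬀[38;2;21;21;33m[48;2;100;255;100m🬊[38;2;15;15;25m[48;2;35;35;50m🬎[38;2;35;35;50m[48;2;15;15;25m🬲[38;2;23;23;35m[48;2;100;255;100m🬺[38;2;35;35;50m[48;2;15;15;25m🬲[38;2;15;15;25m[48;2;35;35;50m🬎[0m
[38;2;15;15;25m[48;2;15;15;25m [38;2;15;15;25m[48;2;15;15;25m [38;2;35;35;50m[48;2;15;15;25m▌[38;2;100;255;100m[48;2;15;15;25m🬊[38;2;100;255;100m[48;2;23;23;35m🬀[38;2;15;15;25m[48;2;15;15;25m [38;2;35;35;50m[48;2;15;15;25m▌[38;2;15;15;25m[48;2;15;15;25m [38;2;35;35;50m[48;2;15;15;25m▌[38;2;15;15;25m[48;2;15;15;25m [0m
</frame>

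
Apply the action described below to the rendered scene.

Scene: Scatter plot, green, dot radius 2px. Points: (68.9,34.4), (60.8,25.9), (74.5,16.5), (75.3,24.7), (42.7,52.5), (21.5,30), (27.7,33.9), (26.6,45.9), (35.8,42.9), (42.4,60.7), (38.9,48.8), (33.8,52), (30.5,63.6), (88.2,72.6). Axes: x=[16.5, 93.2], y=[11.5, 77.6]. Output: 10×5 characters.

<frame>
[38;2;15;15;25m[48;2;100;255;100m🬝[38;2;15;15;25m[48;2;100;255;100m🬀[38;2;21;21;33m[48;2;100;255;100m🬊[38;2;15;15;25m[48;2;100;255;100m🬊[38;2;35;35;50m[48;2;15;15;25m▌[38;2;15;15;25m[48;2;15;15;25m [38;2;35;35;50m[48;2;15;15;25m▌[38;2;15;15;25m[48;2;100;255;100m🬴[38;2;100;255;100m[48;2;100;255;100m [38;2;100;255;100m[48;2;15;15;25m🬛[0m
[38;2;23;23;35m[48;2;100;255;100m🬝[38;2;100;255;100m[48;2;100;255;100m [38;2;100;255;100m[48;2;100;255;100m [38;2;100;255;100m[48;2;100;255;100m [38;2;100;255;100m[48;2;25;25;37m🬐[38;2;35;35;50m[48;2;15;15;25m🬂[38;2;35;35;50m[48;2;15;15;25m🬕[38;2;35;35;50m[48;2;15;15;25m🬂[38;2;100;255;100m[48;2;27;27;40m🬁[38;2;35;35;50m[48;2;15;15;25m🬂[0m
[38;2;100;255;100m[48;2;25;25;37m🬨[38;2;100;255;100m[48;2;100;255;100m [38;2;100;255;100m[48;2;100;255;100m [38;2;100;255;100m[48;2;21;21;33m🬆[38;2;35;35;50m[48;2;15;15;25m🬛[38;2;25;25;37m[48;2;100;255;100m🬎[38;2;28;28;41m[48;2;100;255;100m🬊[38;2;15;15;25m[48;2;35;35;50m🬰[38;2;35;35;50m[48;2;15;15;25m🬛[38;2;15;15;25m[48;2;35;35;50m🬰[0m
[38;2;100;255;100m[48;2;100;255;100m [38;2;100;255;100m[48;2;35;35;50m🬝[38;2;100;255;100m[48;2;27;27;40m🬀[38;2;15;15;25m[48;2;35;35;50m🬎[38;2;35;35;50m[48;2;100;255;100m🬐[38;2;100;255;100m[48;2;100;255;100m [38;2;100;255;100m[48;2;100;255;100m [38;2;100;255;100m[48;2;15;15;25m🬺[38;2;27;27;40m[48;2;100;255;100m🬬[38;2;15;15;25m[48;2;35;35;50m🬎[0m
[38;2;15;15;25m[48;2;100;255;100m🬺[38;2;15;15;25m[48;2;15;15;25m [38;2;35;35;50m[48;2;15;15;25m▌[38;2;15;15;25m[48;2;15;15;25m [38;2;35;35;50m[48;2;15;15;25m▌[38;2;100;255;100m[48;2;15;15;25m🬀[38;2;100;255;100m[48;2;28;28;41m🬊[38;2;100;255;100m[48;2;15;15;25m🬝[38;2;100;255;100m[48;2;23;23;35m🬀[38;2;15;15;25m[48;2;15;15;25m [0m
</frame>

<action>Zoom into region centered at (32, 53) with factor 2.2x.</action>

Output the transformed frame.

<frame>
[38;2;15;15;25m[48;2;15;15;25m [38;2;15;15;25m[48;2;15;15;25m [38;2;35;35;50m[48;2;15;15;25m▌[38;2;15;15;25m[48;2;100;255;100m🬆[38;2;100;255;100m[48;2;15;15;25m🬺[38;2;15;15;25m[48;2;100;255;100m🬬[38;2;35;35;50m[48;2;15;15;25m▌[38;2;15;15;25m[48;2;100;255;100m🬆[38;2;23;23;35m[48;2;100;255;100m🬬[38;2;15;15;25m[48;2;15;15;25m [0m
[38;2;35;35;50m[48;2;15;15;25m🬂[38;2;35;35;50m[48;2;15;15;25m🬂[38;2;35;35;50m[48;2;15;15;25m🬕[38;2;100;255;100m[48;2;19;19;30m🬁[38;2;100;255;100m[48;2;21;21;33m🬆[38;2;23;23;35m[48;2;100;255;100m🬬[38;2;100;255;100m[48;2;27;27;40m🬁[38;2;100;255;100m[48;2;15;15;25m🬬[38;2;100;255;100m[48;2;21;21;33m🬆[38;2;35;35;50m[48;2;15;15;25m🬂[0m
[38;2;15;15;25m[48;2;35;35;50m🬰[38;2;15;15;25m[48;2;35;35;50m🬰[38;2;35;35;50m[48;2;15;15;25m🬛[38;2;23;23;35m[48;2;100;255;100m🬬[38;2;35;35;50m[48;2;100;255;100m🬐[38;2;100;255;100m[48;2;100;255;100m [38;2;35;35;50m[48;2;100;255;100m🬀[38;2;100;255;100m[48;2;100;255;100m [38;2;100;255;100m[48;2;15;15;25m🬛[38;2;15;15;25m[48;2;35;35;50m🬰[0m
[38;2;15;15;25m[48;2;35;35;50m🬎[38;2;15;15;25m[48;2;35;35;50m🬎[38;2;35;35;50m[48;2;100;255;100m🬐[38;2;100;255;100m[48;2;100;255;100m [38;2;25;25;37m[48;2;100;255;100m🬙[38;2;100;255;100m[48;2;100;255;100m [38;2;100;255;100m[48;2;100;255;100m [38;2;100;255;100m[48;2;25;25;37m🬂[38;2;35;35;50m[48;2;15;15;25m🬲[38;2;15;15;25m[48;2;35;35;50m🬎[0m
[38;2;15;15;25m[48;2;15;15;25m [38;2;15;15;25m[48;2;15;15;25m [38;2;35;35;50m[48;2;15;15;25m▌[38;2;100;255;100m[48;2;15;15;25m🬀[38;2;35;35;50m[48;2;15;15;25m▌[38;2;100;255;100m[48;2;15;15;25m🬊[38;2;100;255;100m[48;2;23;23;35m🬀[38;2;15;15;25m[48;2;15;15;25m [38;2;35;35;50m[48;2;15;15;25m▌[38;2;15;15;25m[48;2;15;15;25m [0m
</frame>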